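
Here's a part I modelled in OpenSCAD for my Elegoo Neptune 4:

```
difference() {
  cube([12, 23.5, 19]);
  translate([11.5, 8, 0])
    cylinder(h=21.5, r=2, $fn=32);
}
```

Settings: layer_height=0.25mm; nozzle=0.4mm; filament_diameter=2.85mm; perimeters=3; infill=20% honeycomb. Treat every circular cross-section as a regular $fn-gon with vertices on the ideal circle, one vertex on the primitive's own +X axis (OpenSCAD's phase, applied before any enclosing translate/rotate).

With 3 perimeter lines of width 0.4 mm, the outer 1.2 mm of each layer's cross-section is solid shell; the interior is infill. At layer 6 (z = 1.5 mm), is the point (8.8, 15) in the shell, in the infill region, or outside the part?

infill

At z = 1.5 mm: the 12×23.5 cube contributes its full rectangle; the r=2 cylinder at (11.5, 8) gives a regular 32-gon of circumradius 2 (constant along its height); Subtracting the remaining from the first: starting from the 12×23.5 cube, the r=2 cylinder at (11.5, 8) partially overlaps it — only the 8.22 mm² overlap (of its 12.49 mm²) is removed, clipping the outline — 1 connected region. Overall, the cross-section is a single solid region. The nearest boundary edge runs (12.00, 23.50)→(12.00, 9.93); distance from the point to it = 3.20 mm. The point is inside the cross-section and 3.20 mm from the nearest boundary — more than the 1.2 mm shell width (3 × 0.4), so it's in the infill interior.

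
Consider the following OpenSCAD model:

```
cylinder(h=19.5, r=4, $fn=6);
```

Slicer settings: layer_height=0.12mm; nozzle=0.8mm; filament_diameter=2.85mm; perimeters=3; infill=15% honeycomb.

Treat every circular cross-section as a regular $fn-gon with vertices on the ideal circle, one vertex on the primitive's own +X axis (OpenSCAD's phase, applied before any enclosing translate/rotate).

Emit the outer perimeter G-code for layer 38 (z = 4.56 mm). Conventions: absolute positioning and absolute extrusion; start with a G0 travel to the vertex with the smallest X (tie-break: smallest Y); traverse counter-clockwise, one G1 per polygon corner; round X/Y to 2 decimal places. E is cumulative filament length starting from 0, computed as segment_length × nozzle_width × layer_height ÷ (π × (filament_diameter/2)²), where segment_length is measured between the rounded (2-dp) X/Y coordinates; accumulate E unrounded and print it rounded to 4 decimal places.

G0 X-4.00 Y0.00 Z4.56
G1 X-2.00 Y-3.46 E0.0601
G1 X2.00 Y-3.46 E0.1203
G1 X4.00 Y0.00 E0.1805
G1 X2.00 Y3.46 E0.2406
G1 X-2.00 Y3.46 E0.3008
G1 X-4.00 Y0.00 E0.3609

At z = 4.56 mm: the r=4 cylinder gives a regular 6-gon of circumradius 4 (constant along its height). The outline is a single polygon with 6 vertices. Extrusion per mm of travel: 0.8 × 0.12 / (π × 1.425²) = 0.015048. Accumulating E over each segment gives final E = 0.3609.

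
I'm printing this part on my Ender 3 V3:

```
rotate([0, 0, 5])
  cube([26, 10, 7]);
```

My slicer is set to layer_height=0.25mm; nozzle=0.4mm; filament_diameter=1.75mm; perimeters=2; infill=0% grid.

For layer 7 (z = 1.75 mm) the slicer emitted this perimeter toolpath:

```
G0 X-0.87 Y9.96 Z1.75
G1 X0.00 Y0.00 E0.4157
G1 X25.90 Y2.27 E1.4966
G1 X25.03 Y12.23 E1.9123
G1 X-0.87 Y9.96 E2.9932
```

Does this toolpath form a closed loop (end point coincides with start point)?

Start point (G0): (-0.87, 9.96). End point (last G1): the path returns to the start — closed.

yes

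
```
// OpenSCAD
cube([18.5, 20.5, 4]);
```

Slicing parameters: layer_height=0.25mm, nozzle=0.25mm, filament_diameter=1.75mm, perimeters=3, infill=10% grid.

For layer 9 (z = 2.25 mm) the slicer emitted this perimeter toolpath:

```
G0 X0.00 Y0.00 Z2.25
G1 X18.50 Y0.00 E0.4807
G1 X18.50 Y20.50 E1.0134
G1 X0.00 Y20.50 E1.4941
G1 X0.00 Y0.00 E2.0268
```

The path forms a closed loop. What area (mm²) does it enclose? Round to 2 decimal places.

379.25 mm²

Apply the shoelace formula to the sequence of (X, Y) vertices; enclosed area = 379.25 mm².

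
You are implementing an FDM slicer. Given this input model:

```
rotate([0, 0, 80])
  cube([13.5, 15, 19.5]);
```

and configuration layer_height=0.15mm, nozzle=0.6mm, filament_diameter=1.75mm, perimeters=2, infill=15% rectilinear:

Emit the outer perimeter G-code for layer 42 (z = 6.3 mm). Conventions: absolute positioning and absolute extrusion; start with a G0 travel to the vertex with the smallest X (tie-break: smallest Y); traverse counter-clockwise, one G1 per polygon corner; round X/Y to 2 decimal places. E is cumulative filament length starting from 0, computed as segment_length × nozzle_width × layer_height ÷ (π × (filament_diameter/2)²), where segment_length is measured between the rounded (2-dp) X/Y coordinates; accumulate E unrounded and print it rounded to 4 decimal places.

G0 X-14.77 Y2.60 Z6.30
G1 X0.00 Y0.00 E0.5612
G1 X2.34 Y13.29 E1.0661
G1 X-12.43 Y15.90 E1.6273
G1 X-14.77 Y2.60 E2.1326

At z = 6.3 mm: the 13.5×15 cube contributes its full rectangle; (whole slice rotated 80° about Z — lengths, areas and connectivity unchanged). The outline is a single polygon with 4 vertices. Extrusion per mm of travel: 0.6 × 0.15 / (π × 0.875²) = 0.037418. Accumulating E over each segment gives final E = 2.1326.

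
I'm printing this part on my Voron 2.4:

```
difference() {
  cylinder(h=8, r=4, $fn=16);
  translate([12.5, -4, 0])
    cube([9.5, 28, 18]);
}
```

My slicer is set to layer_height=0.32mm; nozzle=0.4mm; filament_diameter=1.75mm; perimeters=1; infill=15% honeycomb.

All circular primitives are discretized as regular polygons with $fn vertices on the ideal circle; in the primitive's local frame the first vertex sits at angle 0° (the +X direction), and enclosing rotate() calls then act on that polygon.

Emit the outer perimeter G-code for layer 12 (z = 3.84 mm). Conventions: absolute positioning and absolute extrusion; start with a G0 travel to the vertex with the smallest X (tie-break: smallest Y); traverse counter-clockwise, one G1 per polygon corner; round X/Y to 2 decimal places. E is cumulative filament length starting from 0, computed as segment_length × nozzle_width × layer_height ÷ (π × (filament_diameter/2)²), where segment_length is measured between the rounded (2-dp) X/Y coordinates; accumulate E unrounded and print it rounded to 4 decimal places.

G0 X-4.00 Y0.00 Z3.84
G1 X-3.70 Y-1.53 E0.0830
G1 X-2.83 Y-2.83 E0.1662
G1 X-1.53 Y-3.70 E0.2495
G1 X0.00 Y-4.00 E0.3324
G1 X1.53 Y-3.70 E0.4154
G1 X2.83 Y-2.83 E0.4986
G1 X3.70 Y-1.53 E0.5819
G1 X4.00 Y0.00 E0.6649
G1 X3.70 Y1.53 E0.7478
G1 X2.83 Y2.83 E0.8311
G1 X1.53 Y3.70 E0.9143
G1 X0.00 Y4.00 E0.9973
G1 X-1.53 Y3.70 E1.0803
G1 X-2.83 Y2.83 E1.1635
G1 X-3.70 Y1.53 E1.2467
G1 X-4.00 Y0.00 E1.3297

At z = 3.84 mm: the cylinder: section is a regular 16-gon, circumradius r=4; the 9.5×28 cube at (12.5, -4) contributes its full rectangle; Taking the first minus the rest: starting from the r=4 cylinder, the 9.5×28 cube at (12.5, -4) misses the remaining region (no effect) — 1 connected region. The outline is a single polygon with 16 vertices. Extrusion per mm of travel: 0.4 × 0.32 / (π × 0.875²) = 0.053216. Accumulating E over each segment gives final E = 1.3297.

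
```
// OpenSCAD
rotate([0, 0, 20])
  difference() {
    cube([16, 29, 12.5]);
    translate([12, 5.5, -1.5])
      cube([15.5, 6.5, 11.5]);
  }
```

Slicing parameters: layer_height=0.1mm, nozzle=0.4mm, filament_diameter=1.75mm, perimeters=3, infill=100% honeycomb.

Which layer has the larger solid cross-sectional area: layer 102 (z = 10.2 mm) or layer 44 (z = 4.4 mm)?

layer 102 (z = 10.2 mm)

Layer 102 (z = 10.2): the cube is present — its section is the full 16×29 rectangle (area 464.00 mm²); the cube at (12, 5.5) is absent (z outside [-1.5, 10]); Taking the first minus the rest: none of the subtracted shapes is present at this height, so the 16×29 cube is unchanged — area = 464.00 mm²; (whole slice rotated 20° about Z — lengths, areas and connectivity unchanged). So its area = 464.00 mm². Layer 44 (z = 4.4): the cube (footprint 16×29) is included at this height (area 464.00 mm²); the 15.5×6.5 cube at (12, 5.5) contributes its full rectangle (area 100.75 mm²); After the difference (first − rest): starting from the 16×29 cube (464.00 mm²), the 15.5×6.5 cube at (12, 5.5) partially overlaps it — only the 26.00 mm² overlap (of its 100.75 mm²) is removed, clipping the outline — area = 438.00 mm²; (whole slice rotated 20° about Z — lengths, areas and connectivity unchanged). So its area = 438.00 mm². Layer 102 is larger (464.00 vs 438.00 mm²).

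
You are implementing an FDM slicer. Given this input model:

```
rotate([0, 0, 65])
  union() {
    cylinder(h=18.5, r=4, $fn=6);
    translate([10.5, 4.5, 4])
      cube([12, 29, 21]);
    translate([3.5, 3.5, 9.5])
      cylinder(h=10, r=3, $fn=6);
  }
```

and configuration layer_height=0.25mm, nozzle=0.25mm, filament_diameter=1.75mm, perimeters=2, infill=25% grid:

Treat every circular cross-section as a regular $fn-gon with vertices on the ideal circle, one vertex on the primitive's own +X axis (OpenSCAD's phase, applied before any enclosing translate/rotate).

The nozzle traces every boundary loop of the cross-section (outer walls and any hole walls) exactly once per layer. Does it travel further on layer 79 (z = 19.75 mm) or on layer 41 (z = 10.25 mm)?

layer 41 (z = 10.25 mm)

Layer 79 (z = 19.75): the cylinder does not reach this height (z outside [0, 18.5]); the cube at (10.5, 4.5) is present — its section is the full 12×29 rectangle (perimeter 82.00 mm); the cylinder at (3.5, 3.5) is not intersected at this z (z outside [9.5, 19.5]); Taking the union: only the 12×29 cube at (10.5, 4.5) is present, so the union is just that shape — boundary = 82.00 mm; (whole slice rotated 65° about Z — lengths, areas and connectivity unchanged). So its perimeter = 82.00 mm. Layer 41 (z = 10.25): the r=4 cylinder contributes a regular 6-gon of circumradius 4 (perimeter = 2·6·4.000·sin(180°/6) = 24.00 mm); the cube at (10.5, 4.5) (footprint 12×29) is included at this height (perimeter 82.00 mm); the r=3 cylinder at (3.5, 3.5) gives a regular 6-gon of circumradius 3 (constant along its height) (perimeter = 2·6·3.000·sin(180°/6) = 18.00 mm); Merging all regions: the regions partially overlap (shared area 3.79 mm²), so the edge portions inside another operand are dropped and the merged outline is re-measured after clipping — boundary = 115.12 mm; (rotated 65° about Z; rotation is an isometry so areas/perimeters/island counts are preserved). So its perimeter = 115.12 mm. Layer 41 is larger (115.12 vs 82.00 mm).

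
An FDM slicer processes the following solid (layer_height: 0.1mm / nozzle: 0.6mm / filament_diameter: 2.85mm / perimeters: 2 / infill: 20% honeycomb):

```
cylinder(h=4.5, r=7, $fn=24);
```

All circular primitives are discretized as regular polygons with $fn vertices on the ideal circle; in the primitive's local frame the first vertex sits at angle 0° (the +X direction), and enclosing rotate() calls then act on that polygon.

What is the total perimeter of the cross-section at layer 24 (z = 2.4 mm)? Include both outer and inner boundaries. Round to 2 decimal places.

43.86 mm

At z = 2.4 mm: the r=7 cylinder contributes a regular 24-gon of circumradius 7 (perimeter = 2·24·7.000·sin(180°/24) = 43.86 mm). Overall, the cross-section is a single solid region. Total boundary length (outer) = 43.86 mm.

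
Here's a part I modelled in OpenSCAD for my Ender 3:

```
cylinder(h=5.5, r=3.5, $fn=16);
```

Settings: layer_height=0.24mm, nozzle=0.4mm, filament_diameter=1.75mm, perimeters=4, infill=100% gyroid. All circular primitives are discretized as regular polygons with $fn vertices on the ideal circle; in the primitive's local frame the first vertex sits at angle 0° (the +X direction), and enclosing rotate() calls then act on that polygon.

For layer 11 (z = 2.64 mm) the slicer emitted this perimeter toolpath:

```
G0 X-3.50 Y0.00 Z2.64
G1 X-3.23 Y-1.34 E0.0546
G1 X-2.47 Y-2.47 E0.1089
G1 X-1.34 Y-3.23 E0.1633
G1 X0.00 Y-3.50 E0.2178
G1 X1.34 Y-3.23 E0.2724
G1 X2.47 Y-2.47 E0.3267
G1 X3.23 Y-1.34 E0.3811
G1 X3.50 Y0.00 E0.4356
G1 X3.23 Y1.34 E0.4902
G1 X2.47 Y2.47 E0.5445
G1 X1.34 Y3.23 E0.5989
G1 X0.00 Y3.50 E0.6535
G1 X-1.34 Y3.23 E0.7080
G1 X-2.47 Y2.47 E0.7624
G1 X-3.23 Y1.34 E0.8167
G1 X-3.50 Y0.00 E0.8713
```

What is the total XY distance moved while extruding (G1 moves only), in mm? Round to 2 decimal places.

21.83 mm

Sum the Euclidean lengths of each G1 segment: total = 21.83 mm.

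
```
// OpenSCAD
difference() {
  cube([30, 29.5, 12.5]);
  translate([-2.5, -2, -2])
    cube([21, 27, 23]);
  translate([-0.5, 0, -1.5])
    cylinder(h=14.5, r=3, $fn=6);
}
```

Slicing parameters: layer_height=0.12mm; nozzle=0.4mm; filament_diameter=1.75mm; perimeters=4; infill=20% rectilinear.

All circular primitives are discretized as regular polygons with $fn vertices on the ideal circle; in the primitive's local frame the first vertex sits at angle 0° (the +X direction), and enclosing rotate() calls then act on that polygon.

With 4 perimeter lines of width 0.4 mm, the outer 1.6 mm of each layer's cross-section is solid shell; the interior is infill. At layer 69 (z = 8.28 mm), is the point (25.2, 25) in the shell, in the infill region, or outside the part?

At z = 8.28 mm: the cube (footprint 30×29.5) is included at this height; the 21×27 cube at (-2.5, -2) contributes its full rectangle; the cylinder at (-0.5, 0): section is a regular 6-gon, circumradius r=3; Taking the first minus the rest: starting from the 30×29.5 cube, the 21×27 cube at (-2.5, -2) partially overlaps it — only the 462.50 mm² overlap (of its 567.00 mm²) is removed, clipping the outline; the r=3 cylinder at (-0.5, 0) misses the remaining region (no effect) — 1 connected region. Overall, the cross-section is a single solid region. The nearest boundary edge runs (0.00, 29.50)→(30.00, 29.50); distance from the point to it = 4.50 mm. The point is inside the cross-section and 4.50 mm from the nearest boundary — more than the 1.6 mm shell width (4 × 0.4), so it's in the infill interior.

infill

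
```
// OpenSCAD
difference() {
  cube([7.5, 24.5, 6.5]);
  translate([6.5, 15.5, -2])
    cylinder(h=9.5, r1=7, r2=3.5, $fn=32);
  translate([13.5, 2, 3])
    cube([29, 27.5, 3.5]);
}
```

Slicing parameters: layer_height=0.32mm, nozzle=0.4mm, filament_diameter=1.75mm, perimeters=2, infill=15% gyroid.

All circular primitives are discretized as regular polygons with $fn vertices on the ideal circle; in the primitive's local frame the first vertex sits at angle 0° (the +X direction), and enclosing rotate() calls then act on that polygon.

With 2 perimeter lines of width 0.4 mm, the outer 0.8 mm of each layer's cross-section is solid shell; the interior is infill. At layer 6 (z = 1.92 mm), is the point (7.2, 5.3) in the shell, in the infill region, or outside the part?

shell

At z = 1.92 mm: the cube is present — its section is the full 7.5×24.5 rectangle; the cone at (6.5, 15.5): at t=0.413 of its height the radius interpolates to r₁+(r₂−r₁)t = 5.556, giving a regular 32-gon of that circumradius; the cube at (13.5, 2) is not intersected at this z (z outside [3, 6.5]); Taking the first minus the rest: starting from the 7.5×24.5 cube, the cone at (6.5, 15.5) partially overlaps it — only the 59.19 mm² overlap (of its 96.35 mm²) is removed, clipping the outline — 1 connected region. Overall, the cross-section is a single solid region. The nearest boundary edge runs (7.50, 10.04)→(7.50, 0.00); distance from the point to it = 0.30 mm. The point is inside the cross-section, 0.30 mm from the nearest boundary — within the 0.8 mm shell band (2 × 0.4).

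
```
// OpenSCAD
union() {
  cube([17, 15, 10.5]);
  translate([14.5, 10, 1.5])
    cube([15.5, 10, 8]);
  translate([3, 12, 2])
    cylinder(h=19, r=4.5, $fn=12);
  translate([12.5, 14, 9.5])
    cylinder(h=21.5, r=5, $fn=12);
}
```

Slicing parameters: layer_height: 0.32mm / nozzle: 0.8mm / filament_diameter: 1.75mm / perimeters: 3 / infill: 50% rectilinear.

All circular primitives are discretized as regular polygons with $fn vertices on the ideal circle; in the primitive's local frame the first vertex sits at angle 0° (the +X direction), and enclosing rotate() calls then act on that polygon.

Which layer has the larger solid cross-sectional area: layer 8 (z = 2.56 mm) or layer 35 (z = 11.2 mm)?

Layer 8 (z = 2.56): the cube is present — its section is the full 17×15 rectangle (area 255.00 mm²); the cube at (14.5, 10) (footprint 15.5×10) is included at this height (area 155.00 mm²); the r=4.5 cylinder at (3, 12) contributes a regular 12-gon of circumradius 4.5 (area = (12/2)·4.500²·sin(360°/12) = 60.75 mm²); the cylinder at (12.5, 14) is absent (z outside [9.5, 31]); Combining (union): the regions partially overlap — summed areas 470.75 mm² minus the doubly-counted overlap 60.86 mm² gives 409.89 mm² — area = 409.89 mm². So its area = 409.89 mm². Layer 35 (z = 11.2): the cube is absent (z outside [0, 10.5]); the cube at (14.5, 10) is absent (z outside [1.5, 9.5]); the r=4.5 cylinder at (3, 12) contributes a regular 12-gon of circumradius 4.5 (area = (12/2)·4.500²·sin(360°/12) = 60.75 mm²); the r=5 cylinder at (12.5, 14) gives a regular 12-gon of circumradius 5 (constant along its height) (area = (12/2)·5.000²·sin(360°/12) = 75.00 mm²); Taking the union: the 2 present regions are separate (no shared area or edge), so areas and boundary lengths simply add and each stays a separate island — area = 135.75 mm². So its area = 135.75 mm². Layer 8 is larger (409.89 vs 135.75 mm²).

layer 8 (z = 2.56 mm)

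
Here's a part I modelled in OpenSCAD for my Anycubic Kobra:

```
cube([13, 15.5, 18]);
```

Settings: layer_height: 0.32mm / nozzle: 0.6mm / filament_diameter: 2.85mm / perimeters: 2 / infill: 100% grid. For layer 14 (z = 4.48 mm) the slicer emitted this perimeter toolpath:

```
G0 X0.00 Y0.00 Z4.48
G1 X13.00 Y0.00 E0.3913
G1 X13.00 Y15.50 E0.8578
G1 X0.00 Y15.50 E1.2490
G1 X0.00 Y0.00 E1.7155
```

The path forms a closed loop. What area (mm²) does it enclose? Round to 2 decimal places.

201.50 mm²

Apply the shoelace formula to the sequence of (X, Y) vertices; enclosed area = 201.50 mm².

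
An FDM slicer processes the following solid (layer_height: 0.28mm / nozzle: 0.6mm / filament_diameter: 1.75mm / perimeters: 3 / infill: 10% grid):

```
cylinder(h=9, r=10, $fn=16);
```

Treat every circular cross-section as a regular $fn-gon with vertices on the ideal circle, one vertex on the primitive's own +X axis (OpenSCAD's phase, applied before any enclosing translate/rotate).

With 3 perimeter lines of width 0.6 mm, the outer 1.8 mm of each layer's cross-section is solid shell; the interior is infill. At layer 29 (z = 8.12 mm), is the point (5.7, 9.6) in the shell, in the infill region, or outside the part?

At z = 8.12 mm: the r=10 cylinder contributes a regular 16-gon of circumradius 10. Overall, the cross-section is a single solid region. The nearest boundary edge runs (7.07, 7.07)→(3.83, 9.24); distance from the point to it = 1.34 mm. The point is not inside any of the regions above, so it lies outside the cross-section (1.34 mm from the nearest boundary).

outside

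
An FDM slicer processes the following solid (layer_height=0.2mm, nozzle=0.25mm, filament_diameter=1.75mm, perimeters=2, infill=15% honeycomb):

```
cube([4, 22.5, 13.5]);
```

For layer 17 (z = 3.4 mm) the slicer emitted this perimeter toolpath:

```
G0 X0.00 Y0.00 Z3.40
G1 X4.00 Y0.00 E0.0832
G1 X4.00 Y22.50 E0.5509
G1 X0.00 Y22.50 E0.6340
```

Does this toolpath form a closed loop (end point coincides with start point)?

no

Start point (G0): (0.00, 0.00). End point (last G1): the path does not return to the start — open.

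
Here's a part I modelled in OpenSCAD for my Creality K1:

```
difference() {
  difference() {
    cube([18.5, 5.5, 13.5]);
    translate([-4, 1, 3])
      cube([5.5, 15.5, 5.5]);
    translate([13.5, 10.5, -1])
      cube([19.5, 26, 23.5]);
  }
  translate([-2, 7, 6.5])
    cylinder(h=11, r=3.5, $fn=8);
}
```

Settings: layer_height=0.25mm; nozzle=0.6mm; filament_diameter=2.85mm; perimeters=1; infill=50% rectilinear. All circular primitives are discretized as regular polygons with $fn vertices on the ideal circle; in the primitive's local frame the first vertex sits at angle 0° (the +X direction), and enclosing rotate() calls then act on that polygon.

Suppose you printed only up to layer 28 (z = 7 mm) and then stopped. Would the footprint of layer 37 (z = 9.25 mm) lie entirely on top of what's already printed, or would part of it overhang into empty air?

part overhangs

Compare the two slices. At z = 7: the cube (footprint 18.5×5.5) is included at this height (area 101.75 mm²); the cube at (-4, 1) (footprint 5.5×15.5) is included at this height (area 85.25 mm²); the 19.5×26 cube at (13.5, 10.5) contributes its full rectangle (area 507.00 mm²); Subtracting the remaining from the first: starting from the 18.5×5.5 cube (101.75 mm²), the 5.5×15.5 cube at (-4, 1) partially overlaps it — only the 6.75 mm² overlap (of its 85.25 mm²) is removed, clipping the outline; the 19.5×26 cube at (13.5, 10.5) misses the remaining region (no effect) — area = 95.00 mm²; the r=3.5 cylinder at (-2, 7) gives a regular 8-gon of circumradius 3.5 (constant along its height) (area = (8/2)·3.500²·sin(360°/8) = 34.65 mm²); Taking the first minus the rest: starting from the result so far (95.00 mm²), the r=3.5 cylinder at (-2, 7) misses the remaining region (no effect) — area = 95.00 mm². At z = 9.25: the 18.5×5.5 cube contributes its full rectangle (area 101.75 mm²); the cube at (-4, 1) is absent (z outside [3, 8.5]); the 19.5×26 cube at (13.5, 10.5) contributes its full rectangle (area 507.00 mm²); Subtracting the remaining from the first: starting from the 18.5×5.5 cube (101.75 mm²), the 19.5×26 cube at (13.5, 10.5) misses the remaining region (no effect) — area = 101.75 mm²; the r=3.5 cylinder at (-2, 7) contributes a regular 8-gon of circumradius 3.5 (area = (8/2)·3.500²·sin(360°/8) = 34.65 mm²); Subtracting the remaining from the first: starting from that combined region (101.75 mm²), the r=3.5 cylinder at (-2, 7) partially overlaps it — only the 0.71 mm² overlap (of its 34.65 mm²) is removed, clipping the outline — area = 101.04 mm². Checking containment: at z = 9.25 the cross-section extends beyond the z = 7 cross-section by about 6.04 mm².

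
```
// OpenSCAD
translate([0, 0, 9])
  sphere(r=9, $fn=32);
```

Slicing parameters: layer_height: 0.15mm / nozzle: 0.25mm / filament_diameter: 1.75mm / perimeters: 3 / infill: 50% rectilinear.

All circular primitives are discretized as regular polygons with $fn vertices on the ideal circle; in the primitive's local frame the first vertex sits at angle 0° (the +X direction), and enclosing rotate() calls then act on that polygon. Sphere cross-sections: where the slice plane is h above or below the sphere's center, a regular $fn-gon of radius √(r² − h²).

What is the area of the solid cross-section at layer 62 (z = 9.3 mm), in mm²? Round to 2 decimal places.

252.56 mm²

At z = 9.3 mm: the r=9 sphere slices to a regular 32-gon of circumradius 8.995 (√(r²−h²) with h=0.3 from center) (area = (32/2)·8.995²·sin(360°/32) = 252.56 mm²). Overall, the cross-section is a single solid region. Net area = 252.56 mm².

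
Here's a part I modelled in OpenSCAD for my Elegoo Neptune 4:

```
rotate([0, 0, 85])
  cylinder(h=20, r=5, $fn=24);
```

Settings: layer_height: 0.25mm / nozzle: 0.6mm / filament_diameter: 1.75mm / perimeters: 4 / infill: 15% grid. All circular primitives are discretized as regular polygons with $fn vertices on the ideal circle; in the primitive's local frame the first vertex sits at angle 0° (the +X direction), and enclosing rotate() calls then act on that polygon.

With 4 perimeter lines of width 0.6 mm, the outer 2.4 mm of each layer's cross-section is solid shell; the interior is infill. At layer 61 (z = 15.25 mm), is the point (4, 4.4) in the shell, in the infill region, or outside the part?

At z = 15.25 mm: the r=5 cylinder gives a regular 24-gon of circumradius 5 (constant along its height); (whole slice rotated 85° about Z — lengths, areas and connectivity unchanged). Overall, the cross-section is a single solid region. Undo the 85° rotation: the query point maps to (4.732, -3.601) in the un-rotated model frame. The nearest boundary edge runs (3.54, -3.54)→(4.33, -2.50); distance from the point to it = 0.99 mm. The point is not inside any of the regions above, so it lies outside the cross-section (0.99 mm from the nearest boundary).

outside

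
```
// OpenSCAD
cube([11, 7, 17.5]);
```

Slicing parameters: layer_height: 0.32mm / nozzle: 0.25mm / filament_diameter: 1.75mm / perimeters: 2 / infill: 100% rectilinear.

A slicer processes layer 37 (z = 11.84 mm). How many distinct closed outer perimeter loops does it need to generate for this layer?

1

At z = 11.84 mm: the 11×7 cube contributes its full rectangle. The result has 1 disconnected region.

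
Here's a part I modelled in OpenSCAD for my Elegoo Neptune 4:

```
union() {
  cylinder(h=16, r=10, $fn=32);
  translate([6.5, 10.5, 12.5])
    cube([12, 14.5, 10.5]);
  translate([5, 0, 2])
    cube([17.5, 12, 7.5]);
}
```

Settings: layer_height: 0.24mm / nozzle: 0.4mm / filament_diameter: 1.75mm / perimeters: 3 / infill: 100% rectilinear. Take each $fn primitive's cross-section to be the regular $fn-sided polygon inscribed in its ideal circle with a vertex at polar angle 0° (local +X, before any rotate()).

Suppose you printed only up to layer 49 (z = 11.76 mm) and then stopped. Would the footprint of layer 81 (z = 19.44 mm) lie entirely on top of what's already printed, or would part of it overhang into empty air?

Compare the two slices. At z = 11.76: the cylinder: section is a regular 32-gon, circumradius r=10 (area = (32/2)·10.000²·sin(360°/32) = 312.14 mm²); the cube at (6.5, 10.5) is absent (z outside [12.5, 23]); the cube at (5, 0) does not reach this height (z outside [2, 9.5]); Combining (union): only the r=10 cylinder is present, so the union is just that shape — area = 312.14 mm². At z = 19.44: the cylinder is not intersected at this z (z outside [0, 16]); the cube at (6.5, 10.5) is present — its section is the full 12×14.5 rectangle (area 174.00 mm²); the cube at (5, 0) is not intersected at this z (z outside [2, 9.5]); Taking the union: only the 12×14.5 cube at (6.5, 10.5) is present, so the union is just that shape — area = 174.00 mm². Checking containment: at z = 19.44 the cross-section extends beyond the z = 11.76 cross-section by about 174.00 mm².

part overhangs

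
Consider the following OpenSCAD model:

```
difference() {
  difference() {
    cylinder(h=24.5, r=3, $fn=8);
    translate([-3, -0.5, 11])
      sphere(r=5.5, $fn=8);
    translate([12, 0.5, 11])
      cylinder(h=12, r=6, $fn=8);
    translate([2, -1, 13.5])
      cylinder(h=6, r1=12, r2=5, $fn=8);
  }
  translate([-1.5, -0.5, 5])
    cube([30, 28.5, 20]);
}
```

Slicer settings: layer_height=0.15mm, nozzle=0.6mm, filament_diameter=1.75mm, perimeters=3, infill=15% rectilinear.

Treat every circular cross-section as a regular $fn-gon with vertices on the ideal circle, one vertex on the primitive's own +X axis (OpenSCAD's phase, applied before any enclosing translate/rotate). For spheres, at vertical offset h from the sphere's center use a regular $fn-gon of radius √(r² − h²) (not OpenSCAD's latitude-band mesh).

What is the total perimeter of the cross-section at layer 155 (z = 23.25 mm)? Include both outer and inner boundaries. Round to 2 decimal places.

At z = 23.25 mm: the cylinder: section is a regular 8-gon, circumradius r=3 (perimeter = 2·8·3.000·sin(180°/8) = 18.37 mm); the sphere at (-3, -0.5) is absent (|z−center|=12.250 > r=5.5); the cylinder at (12, 0.5) does not reach this height (z outside [11, 23]); the cone at (2, -1) does not reach this height (z outside [13.5, 19.5]); After the difference (first − rest): none of the subtracted shapes is present at this height, so the r=3 cylinder is unchanged — boundary = 18.37 mm; the cube at (-1.5, -0.5) is present — its section is the full 30×28.5 rectangle (perimeter 117.00 mm); Taking the first minus the rest: starting from the result so far, the 30×28.5 cube at (-1.5, -0.5) partially overlaps it — only the 12.60 mm² overlap (of its 855.00 mm²) is removed, clipping the outline — boundary = 18.78 mm. Overall, the cross-section is a single solid region. Total boundary length (outer) = 18.78 mm.

18.78 mm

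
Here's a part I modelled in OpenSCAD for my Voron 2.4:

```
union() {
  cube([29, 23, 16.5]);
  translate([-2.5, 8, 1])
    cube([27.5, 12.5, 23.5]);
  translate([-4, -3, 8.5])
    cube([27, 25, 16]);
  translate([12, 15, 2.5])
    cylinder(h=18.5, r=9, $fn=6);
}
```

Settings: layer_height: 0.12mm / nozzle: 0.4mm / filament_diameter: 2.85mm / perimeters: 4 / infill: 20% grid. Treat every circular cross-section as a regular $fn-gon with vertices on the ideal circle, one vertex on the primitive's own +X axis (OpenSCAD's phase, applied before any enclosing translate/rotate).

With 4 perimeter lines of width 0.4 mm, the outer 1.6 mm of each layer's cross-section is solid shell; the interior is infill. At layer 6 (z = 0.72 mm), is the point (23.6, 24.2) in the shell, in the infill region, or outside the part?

At z = 0.72 mm: the 29×23 cube contributes its full rectangle; the cube at (-2.5, 8) is absent (z outside [1, 24.5]); the cube at (-4, -3) is not intersected at this z (z outside [8.5, 24.5]); the cylinder at (12, 15) does not reach this height (z outside [2.5, 21]); Taking the union: only the 29×23 cube is present, so the union is just that shape — 1 connected region. Overall, the cross-section is a single solid region. The nearest boundary edge runs (29.00, 23.00)→(0.00, 23.00); distance from the point to it = 1.20 mm. The point is not inside any of the regions above, so it lies outside the cross-section (1.20 mm from the nearest boundary).

outside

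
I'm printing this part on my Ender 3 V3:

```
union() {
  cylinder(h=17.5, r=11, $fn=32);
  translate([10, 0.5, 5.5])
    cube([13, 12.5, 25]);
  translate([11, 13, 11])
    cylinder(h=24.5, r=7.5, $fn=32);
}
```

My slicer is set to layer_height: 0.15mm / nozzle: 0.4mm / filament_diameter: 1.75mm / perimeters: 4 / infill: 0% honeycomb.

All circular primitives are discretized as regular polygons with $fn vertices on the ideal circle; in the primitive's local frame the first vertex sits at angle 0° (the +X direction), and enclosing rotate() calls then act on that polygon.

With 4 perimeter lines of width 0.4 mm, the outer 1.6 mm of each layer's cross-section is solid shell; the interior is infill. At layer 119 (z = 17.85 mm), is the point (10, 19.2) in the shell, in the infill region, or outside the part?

shell

At z = 17.85 mm: the cylinder does not reach this height (z outside [0, 17.5]); the cube at (10, 0.5) (footprint 13×12.5) is included at this height; the cylinder at (11, 13): section is a regular 32-gon, circumradius r=7.5; Merging all regions: the regions partially overlap (shared area 51.35 mm²), so overlapping operands fuse into one piece — 1 connected region. Overall, the cross-section is a single solid region. The nearest boundary edge runs (9.54, 20.36)→(11.00, 20.50); distance from the point to it = 1.20 mm. The point is inside the cross-section, 1.20 mm from the nearest boundary — within the 1.6 mm shell band (4 × 0.4).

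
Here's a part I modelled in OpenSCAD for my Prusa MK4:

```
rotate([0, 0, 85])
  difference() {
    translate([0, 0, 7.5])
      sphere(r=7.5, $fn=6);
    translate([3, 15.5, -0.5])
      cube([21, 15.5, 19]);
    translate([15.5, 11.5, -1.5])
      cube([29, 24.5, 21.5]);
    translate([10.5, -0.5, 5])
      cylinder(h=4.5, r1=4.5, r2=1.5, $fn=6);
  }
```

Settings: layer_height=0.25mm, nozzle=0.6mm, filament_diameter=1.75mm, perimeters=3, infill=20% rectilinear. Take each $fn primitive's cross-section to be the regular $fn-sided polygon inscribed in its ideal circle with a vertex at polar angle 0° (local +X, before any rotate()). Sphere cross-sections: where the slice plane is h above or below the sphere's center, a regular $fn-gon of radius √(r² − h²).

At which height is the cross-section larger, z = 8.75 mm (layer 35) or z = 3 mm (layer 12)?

layer 35 (z = 8.75 mm)

Layer 35 (z = 8.75): the r=7.5 sphere slices to a regular 6-gon of circumradius 7.395 (√(r²−h²) with h=1.25 from center) (area = (6/2)·7.395²·sin(360°/6) = 142.08 mm²); the cube at (3, 15.5) (footprint 21×15.5) is included at this height (area 325.50 mm²); the 29×24.5 cube at (15.5, 11.5) contributes its full rectangle (area 710.50 mm²); the cone at (10.5, -0.5): at t=0.833 of its height the radius interpolates to r₁+(r₂−r₁)t = 2.000, giving a regular 6-gon of that circumradius (area = (6/2)·2.000²·sin(360°/6) = 10.39 mm²); Taking the first minus the rest: starting from the r=7.5 sphere (142.08 mm²), the 21×15.5 cube at (3, 15.5) misses the remaining region (no effect); the 29×24.5 cube at (15.5, 11.5) misses the remaining region (no effect); the cone at (10.5, -0.5) misses the remaining region (no effect) — area = 142.08 mm²; (whole slice rotated 85° about Z — lengths, areas and connectivity unchanged). So its area = 142.08 mm². Layer 12 (z = 3): the r=7.5 sphere contributes a regular 6-gon of circumradius √(7.5²−4.5²) = 6.000 (area = (6/2)·6.000²·sin(360°/6) = 93.53 mm²); the cube at (3, 15.5) (footprint 21×15.5) is included at this height (area 325.50 mm²); the cube at (15.5, 11.5) (footprint 29×24.5) is included at this height (area 710.50 mm²); the cone at (10.5, -0.5) is absent (z outside [5, 9.5]); Subtracting the remaining from the first: starting from the r=7.5 sphere (93.53 mm²), the 21×15.5 cube at (3, 15.5) misses the remaining region (no effect); the 29×24.5 cube at (15.5, 11.5) misses the remaining region (no effect) — area = 93.53 mm²; (whole slice rotated 85° about Z — lengths, areas and connectivity unchanged). So its area = 93.53 mm². Layer 35 is larger (142.08 vs 93.53 mm²).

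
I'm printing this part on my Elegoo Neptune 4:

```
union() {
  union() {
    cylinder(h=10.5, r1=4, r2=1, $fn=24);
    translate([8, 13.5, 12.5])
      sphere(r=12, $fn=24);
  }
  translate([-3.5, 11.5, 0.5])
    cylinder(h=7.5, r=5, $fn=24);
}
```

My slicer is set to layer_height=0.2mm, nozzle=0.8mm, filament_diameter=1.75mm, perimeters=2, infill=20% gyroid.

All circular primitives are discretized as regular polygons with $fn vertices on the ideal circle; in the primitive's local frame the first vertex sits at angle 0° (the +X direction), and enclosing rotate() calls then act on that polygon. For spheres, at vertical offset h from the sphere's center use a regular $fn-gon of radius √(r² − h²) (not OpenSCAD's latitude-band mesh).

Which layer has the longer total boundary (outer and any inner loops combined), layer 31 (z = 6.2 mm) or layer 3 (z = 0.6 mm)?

Layer 31 (z = 6.2): the cone contributes a regular 24-gon of circumradius 2.229 (interpolated between r1=4 and r2=1 at t=0.590) (perimeter = 2·24·2.229·sin(180°/24) = 13.96 mm); the sphere at (8, 13.5): section is a regular 24-gon, circumradius = √(r²−h²) = √(12²−6.3²) = 10.213 (perimeter = 2·24·10.213·sin(180°/24) = 63.99 mm); Merging all regions: the 2 present regions are separate (no shared area or edge), so areas and boundary lengths simply add and each stays a separate island — boundary = 77.95 mm; the r=5 cylinder at (-3.5, 11.5) contributes a regular 24-gon of circumradius 5 (perimeter = 2·24·5.000·sin(180°/24) = 31.33 mm); Taking the union: the regions partially overlap (shared area 20.83 mm²), so the edge portions inside another operand are dropped and the merged outline is re-measured after clipping — boundary = 89.87 mm. So its perimeter = 89.87 mm. Layer 3 (z = 0.6): the cone (r1=4→r2=1) has section circumradius 3.829 here — a regular 24-gon (perimeter = 2·24·3.829·sin(180°/24) = 23.99 mm); the r=12 sphere at (8, 13.5) slices to a regular 24-gon of circumradius 1.546 (√(r²−h²) with h=11.9 from center) (perimeter = 2·24·1.546·sin(180°/24) = 9.69 mm); Taking the union: the 2 present regions are separate (no shared area or edge), so areas and boundary lengths simply add and each stays a separate island — boundary = 33.67 mm; the r=5 cylinder at (-3.5, 11.5) gives a regular 24-gon of circumradius 5 (constant along its height) (perimeter = 2·24·5.000·sin(180°/24) = 31.33 mm); Taking the union: the 2 present regions are separate (no shared area or edge), so areas and boundary lengths simply add and each stays a separate island — boundary = 65.00 mm. So its perimeter = 65.00 mm. Layer 31 is larger (89.87 vs 65.00 mm).

layer 31 (z = 6.2 mm)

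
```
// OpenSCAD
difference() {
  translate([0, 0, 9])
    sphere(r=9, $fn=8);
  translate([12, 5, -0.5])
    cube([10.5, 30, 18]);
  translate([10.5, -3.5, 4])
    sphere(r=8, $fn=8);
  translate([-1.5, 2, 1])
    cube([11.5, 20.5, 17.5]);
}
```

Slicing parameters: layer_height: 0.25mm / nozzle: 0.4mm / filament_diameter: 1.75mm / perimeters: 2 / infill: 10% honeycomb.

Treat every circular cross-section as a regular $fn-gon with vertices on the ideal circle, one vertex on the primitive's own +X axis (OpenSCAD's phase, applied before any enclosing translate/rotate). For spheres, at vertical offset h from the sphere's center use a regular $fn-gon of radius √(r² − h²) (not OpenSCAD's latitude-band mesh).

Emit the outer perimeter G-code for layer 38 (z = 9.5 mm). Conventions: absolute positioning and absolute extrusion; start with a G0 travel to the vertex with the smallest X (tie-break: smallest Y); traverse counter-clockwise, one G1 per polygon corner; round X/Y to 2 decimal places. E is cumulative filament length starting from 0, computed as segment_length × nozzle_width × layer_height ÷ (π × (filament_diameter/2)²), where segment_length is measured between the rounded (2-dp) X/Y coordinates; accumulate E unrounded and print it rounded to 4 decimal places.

At z = 9.5 mm: the sphere: section is a regular 8-gon, circumradius = √(r²−h²) = √(9²−0.5²) = 8.986; the 10.5×30 cube at (12, 5) contributes its full rectangle; the r=8 sphere at (10.5, -3.5) contributes a regular 8-gon of circumradius √(8²−5.5²) = 5.809; the cube at (-1.5, 2) is present — its section is the full 11.5×20.5 rectangle; Subtracting the remaining from the first: starting from the r=9 sphere, the 10.5×30 cube at (12, 5) misses the remaining region (no effect); the r=8 sphere at (10.5, -3.5) partially overlaps it — only the 17.30 mm² overlap (of its 95.46 mm²) is removed, clipping the outline; the 11.5×20.5 cube at (-1.5, 2) partially overlaps it — only the 49.97 mm² overlap (of its 235.75 mm²) is removed, clipping the outline — 1 connected region. The outline is a single polygon with 11 vertices. Extrusion per mm of travel: 0.4 × 0.25 / (π × 0.875²) = 0.041575. Accumulating E over each segment gives final E = 2.4455.

G0 X-8.99 Y0.00 Z9.50
G1 X-6.35 Y-6.35 E0.2859
G1 X0.00 Y-8.99 E0.5718
G1 X5.94 Y-6.52 E0.8393
G1 X4.69 Y-3.50 E0.9752
G1 X6.39 Y0.61 E1.1601
G1 X8.39 Y1.44 E1.2501
G1 X8.16 Y2.00 E1.2753
G1 X-1.50 Y2.00 E1.6769
G1 X-1.50 Y8.36 E1.9413
G1 X-6.35 Y6.35 E2.1596
G1 X-8.99 Y0.00 E2.4455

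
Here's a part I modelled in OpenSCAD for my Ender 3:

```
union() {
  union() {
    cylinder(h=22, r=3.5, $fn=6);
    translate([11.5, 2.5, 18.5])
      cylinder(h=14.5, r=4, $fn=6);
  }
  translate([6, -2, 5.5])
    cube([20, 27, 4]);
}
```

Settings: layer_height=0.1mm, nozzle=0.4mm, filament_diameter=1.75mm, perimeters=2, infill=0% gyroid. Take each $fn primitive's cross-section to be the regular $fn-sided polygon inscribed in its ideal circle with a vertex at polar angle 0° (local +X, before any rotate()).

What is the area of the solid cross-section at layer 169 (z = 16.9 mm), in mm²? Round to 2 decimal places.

31.83 mm²

At z = 16.9 mm: the cylinder: section is a regular 6-gon, circumradius r=3.5 (area = (6/2)·3.500²·sin(360°/6) = 31.83 mm²); the cylinder at (11.5, 2.5) is absent (z outside [18.5, 33]); Merging all regions: only the r=3.5 cylinder is present, so the union is just that shape — area = 31.83 mm²; the cube at (6, -2) is not intersected at this z (z outside [5.5, 9.5]); Taking the union: only the result so far is present, so the union is just that shape — area = 31.83 mm². Overall, the cross-section is a single solid region. Net area = 31.83 mm².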